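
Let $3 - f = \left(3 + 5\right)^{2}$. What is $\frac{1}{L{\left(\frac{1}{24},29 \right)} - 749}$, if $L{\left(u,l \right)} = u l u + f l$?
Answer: $- \frac{576}{1450339} \approx -0.00039715$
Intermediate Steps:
$f = -61$ ($f = 3 - \left(3 + 5\right)^{2} = 3 - 8^{2} = 3 - 64 = -61$)
$L{\left(u,l \right)} = - 61 l + l u^{2}$ ($L{\left(u,l \right)} = u l u - 61 l = l u u - 61 l = l u^{2} - 61 l = - 61 l + l u^{2}$)
$\frac{1}{L{\left(\frac{1}{24},29 \right)} - 749} = \frac{1}{29 \left(-61 + \left(\frac{1}{24}\right)^{2}\right) - 749} = \frac{1}{29 \left(-61 + \frac{1}{576}\right) - 749} = \frac{1}{29 \left(- \frac{35135}{576}\right) - 749} = \frac{1}{- \frac{1018915}{576} - 749} = \frac{1}{- \frac{1450339}{576}} = - \frac{576}{1450339}$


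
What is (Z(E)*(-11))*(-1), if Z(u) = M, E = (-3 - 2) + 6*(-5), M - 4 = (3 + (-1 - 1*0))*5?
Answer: 154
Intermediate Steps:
M = 14 (M = 4 + (3 + (-1 - 1*0))*5 = 4 + (3 + (-1 + 0))*5 = 4 + (3 - 1)*5 = 4 + 2*5 = 4 + 10 = 14)
E = -35 (E = -5 - 30 = -35)
Z(u) = 14
(Z(E)*(-11))*(-1) = (14*(-11))*(-1) = -154*(-1) = 154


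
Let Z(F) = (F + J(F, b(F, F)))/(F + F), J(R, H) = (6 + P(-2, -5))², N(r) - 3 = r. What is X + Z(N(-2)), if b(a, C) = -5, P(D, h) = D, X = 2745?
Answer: 5507/2 ≈ 2753.5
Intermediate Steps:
N(r) = 3 + r
J(R, H) = 16 (J(R, H) = (6 - 2)² = 4² = 16)
Z(F) = (16 + F)/(2*F) (Z(F) = (F + 16)/(F + F) = (16 + F)/((2*F)) = (16 + F)*(1/(2*F)) = (16 + F)/(2*F))
X + Z(N(-2)) = 2745 + (16 + (3 - 2))/(2*(3 - 2)) = 2745 + (½)*(16 + 1)/1 = 2745 + (½)*1*17 = 2745 + 17/2 = 5507/2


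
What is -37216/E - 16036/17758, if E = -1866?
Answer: 157739638/8284107 ≈ 19.041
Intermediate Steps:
-37216/E - 16036/17758 = -37216/(-1866) - 16036/17758 = -37216*(-1/1866) - 16036*1/17758 = 18608/933 - 8018/8879 = 157739638/8284107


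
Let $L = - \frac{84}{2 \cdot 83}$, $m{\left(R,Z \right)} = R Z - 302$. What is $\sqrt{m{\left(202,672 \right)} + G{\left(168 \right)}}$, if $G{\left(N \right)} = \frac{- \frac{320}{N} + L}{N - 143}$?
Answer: $\frac{2 \sqrt{2571744623091}}{8715} \approx 368.02$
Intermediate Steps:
$m{\left(R,Z \right)} = -302 + R Z$
$L = - \frac{42}{83}$ ($L = - \frac{84}{166} = \left(-84\right) \frac{1}{166} = - \frac{42}{83} \approx -0.50602$)
$G{\left(N \right)} = \frac{- \frac{42}{83} - \frac{320}{N}}{-143 + N}$ ($G{\left(N \right)} = \frac{- \frac{320}{N} - \frac{42}{83}}{N - 143} = \frac{- \frac{42}{83} - \frac{320}{N}}{-143 + N}$)
$\sqrt{m{\left(202,672 \right)} + G{\left(168 \right)}} = \sqrt{\left(-302 + 202 \cdot 672\right) + \frac{2 \left(-13280 - 3528\right)}{83 \cdot 168 \left(-143 + 168\right)}} = \sqrt{\left(-302 + 135744\right) + \frac{2}{83} \cdot \frac{1}{168} \cdot \frac{1}{25} \left(-13280 - 3528\right)} = \sqrt{135442 + \frac{2}{83} \cdot \frac{1}{168} \cdot \frac{1}{25} \left(-16808\right)} = \sqrt{135442 - \frac{4202}{43575}} = \sqrt{\frac{5901880948}{43575}} = \frac{2 \sqrt{2571744623091}}{8715}$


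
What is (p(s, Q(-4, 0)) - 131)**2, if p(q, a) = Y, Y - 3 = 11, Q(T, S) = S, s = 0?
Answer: 13689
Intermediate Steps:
Y = 14 (Y = 3 + 11 = 14)
p(q, a) = 14
(p(s, Q(-4, 0)) - 131)**2 = (14 - 131)**2 = (-117)**2 = 13689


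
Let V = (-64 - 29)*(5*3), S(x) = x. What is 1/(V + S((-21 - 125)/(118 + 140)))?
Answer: -129/180028 ≈ -0.00071655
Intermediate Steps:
V = -1395 (V = -93*15 = -1395)
1/(V + S((-21 - 125)/(118 + 140))) = 1/(-1395 + (-21 - 125)/(118 + 140)) = 1/(-1395 - 146/258) = 1/(-1395 - 146*1/258) = 1/(-1395 - 73/129) = 1/(-180028/129) = -129/180028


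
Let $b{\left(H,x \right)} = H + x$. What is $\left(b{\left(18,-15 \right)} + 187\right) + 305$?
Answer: $495$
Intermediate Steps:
$\left(b{\left(18,-15 \right)} + 187\right) + 305 = \left(\left(18 - 15\right) + 187\right) + 305 = \left(3 + 187\right) + 305 = 190 + 305 = 495$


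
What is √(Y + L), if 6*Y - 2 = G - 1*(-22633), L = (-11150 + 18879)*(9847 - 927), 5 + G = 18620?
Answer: √68949555 ≈ 8303.6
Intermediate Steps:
G = 18615 (G = -5 + 18620 = 18615)
L = 68942680 (L = 7729*8920 = 68942680)
Y = 6875 (Y = ⅓ + (18615 - 1*(-22633))/6 = ⅓ + (18615 + 22633)/6 = ⅓ + (⅙)*41248 = ⅓ + 20624/3 = 6875)
√(Y + L) = √(6875 + 68942680) = √68949555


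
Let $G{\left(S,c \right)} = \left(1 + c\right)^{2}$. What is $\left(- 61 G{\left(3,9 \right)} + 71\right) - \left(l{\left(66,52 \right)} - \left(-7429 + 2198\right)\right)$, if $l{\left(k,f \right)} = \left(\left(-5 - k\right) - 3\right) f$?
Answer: $-7412$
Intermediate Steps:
$l{\left(k,f \right)} = f \left(-8 - k\right)$ ($l{\left(k,f \right)} = \left(-8 - k\right) f = f \left(-8 - k\right)$)
$\left(- 61 G{\left(3,9 \right)} + 71\right) - \left(l{\left(66,52 \right)} - \left(-7429 + 2198\right)\right) = \left(- 61 \left(1 + 9\right)^{2} + 71\right) - \left(\left(-1\right) 52 \left(8 + 66\right) - \left(-7429 + 2198\right)\right) = \left(- 61 \cdot 10^{2} + 71\right) - \left(\left(-1\right) 52 \cdot 74 - -5231\right) = \left(\left(-61\right) 100 + 71\right) - \left(-3848 + 5231\right) = \left(-6100 + 71\right) - 1383 = -6029 - 1383 = -7412$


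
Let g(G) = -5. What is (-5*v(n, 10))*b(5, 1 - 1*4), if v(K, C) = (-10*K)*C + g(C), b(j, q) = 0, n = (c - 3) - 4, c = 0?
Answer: 0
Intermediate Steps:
n = -7 (n = (0 - 3) - 4 = -3 - 4 = -7)
v(K, C) = -5 - 10*C*K (v(K, C) = (-10*K)*C - 5 = -10*C*K - 5 = -5 - 10*C*K)
(-5*v(n, 10))*b(5, 1 - 1*4) = -5*(-5 - 10*10*(-7))*0 = -5*(-5 + 700)*0 = -5*695*0 = -3475*0 = 0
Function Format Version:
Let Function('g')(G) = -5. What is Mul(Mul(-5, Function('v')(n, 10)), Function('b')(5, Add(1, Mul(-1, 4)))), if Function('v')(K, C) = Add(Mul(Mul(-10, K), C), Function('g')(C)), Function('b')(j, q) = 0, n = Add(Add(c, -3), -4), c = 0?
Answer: 0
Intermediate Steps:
n = -7 (n = Add(Add(0, -3), -4) = Add(-3, -4) = -7)
Function('v')(K, C) = Add(-5, Mul(-10, C, K)) (Function('v')(K, C) = Add(Mul(Mul(-10, K), C), -5) = Add(Mul(-10, C, K), -5) = Add(-5, Mul(-10, C, K)))
Mul(Mul(-5, Function('v')(n, 10)), Function('b')(5, Add(1, Mul(-1, 4)))) = Mul(Mul(-5, Add(-5, Mul(-10, 10, -7))), 0) = Mul(Mul(-5, Add(-5, 700)), 0) = Mul(Mul(-5, 695), 0) = Mul(-3475, 0) = 0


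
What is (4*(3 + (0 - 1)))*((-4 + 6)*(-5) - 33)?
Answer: -344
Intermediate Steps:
(4*(3 + (0 - 1)))*((-4 + 6)*(-5) - 33) = (4*(3 - 1))*(2*(-5) - 33) = (4*2)*(-10 - 33) = 8*(-43) = -344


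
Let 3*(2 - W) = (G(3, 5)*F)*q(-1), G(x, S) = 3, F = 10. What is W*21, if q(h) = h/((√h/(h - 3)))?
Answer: 42 + 840*I ≈ 42.0 + 840.0*I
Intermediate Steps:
q(h) = √h*(-3 + h) (q(h) = h/((√h/(-3 + h))) = h*((-3 + h)/√h) = √h*(-3 + h))
W = 2 + 40*I (W = 2 - 3*10*√(-1)*(-3 - 1)/3 = 2 - 10*I*(-4) = 2 - 10*(-4*I) = 2 - (-40)*I = 2 + 40*I ≈ 2.0 + 40.0*I)
W*21 = (2 + 40*I)*21 = 42 + 840*I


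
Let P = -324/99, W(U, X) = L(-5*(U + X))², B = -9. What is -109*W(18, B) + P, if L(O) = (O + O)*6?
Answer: -349628436/11 ≈ -3.1784e+7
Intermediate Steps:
L(O) = 12*O (L(O) = (2*O)*6 = 12*O)
W(U, X) = (-60*U - 60*X)² (W(U, X) = (12*(-5*(U + X)))² = (12*(-5*U - 5*X))² = (-60*U - 60*X)²)
P = -36/11 (P = -324*1/99 = -36/11 ≈ -3.2727)
-109*W(18, B) + P = -392400*(18 - 9)² - 36/11 = -392400*9² - 36/11 = -392400*81 - 36/11 = -109*291600 - 36/11 = -31784400 - 36/11 = -349628436/11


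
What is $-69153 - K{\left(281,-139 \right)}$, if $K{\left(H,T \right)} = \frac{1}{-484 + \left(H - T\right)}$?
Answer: $- \frac{4425791}{64} \approx -69153.0$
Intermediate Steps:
$K{\left(H,T \right)} = \frac{1}{-484 + H - T}$
$-69153 - K{\left(281,-139 \right)} = -69153 - \frac{1}{-484 + 281 - -139} = -69153 - \frac{1}{-484 + 281 + 139} = -69153 - \frac{1}{-64} = -69153 - - \frac{1}{64} = -69153 + \frac{1}{64} = - \frac{4425791}{64}$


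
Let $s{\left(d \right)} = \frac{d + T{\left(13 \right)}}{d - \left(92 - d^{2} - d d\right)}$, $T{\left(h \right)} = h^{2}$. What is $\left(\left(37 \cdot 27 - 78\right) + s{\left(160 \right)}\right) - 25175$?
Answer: $- \frac{177636249}{7324} \approx -24254.0$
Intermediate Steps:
$s{\left(d \right)} = \frac{169 + d}{-92 + d + 2 d^{2}}$ ($s{\left(d \right)} = \frac{d + 13^{2}}{d - \left(92 - d^{2} - d d\right)} = \frac{d + 169}{d + \left(\left(d^{2} + d^{2}\right) - 92\right)} = \frac{169 + d}{d + \left(2 d^{2} - 92\right)} = \frac{169 + d}{d + \left(-92 + 2 d^{2}\right)} = \frac{169 + d}{-92 + d + 2 d^{2}}$)
$\left(\left(37 \cdot 27 - 78\right) + s{\left(160 \right)}\right) - 25175 = \left(\left(37 \cdot 27 - 78\right) + \frac{169 + 160}{-92 + 160 + 2 \cdot 160^{2}}\right) - 25175 = \left(\left(999 - 78\right) + \frac{1}{-92 + 160 + 2 \cdot 25600} \cdot 329\right) - 25175 = \left(921 + \frac{1}{-92 + 160 + 51200} \cdot 329\right) - 25175 = \left(921 + \frac{1}{51268} \cdot 329\right) - 25175 = \left(921 + \frac{47}{7324}\right) - 25175 = \frac{6745451}{7324} - 25175 = - \frac{177636249}{7324}$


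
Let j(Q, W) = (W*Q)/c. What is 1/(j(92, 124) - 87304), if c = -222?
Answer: -111/9696448 ≈ -1.1447e-5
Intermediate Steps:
j(Q, W) = -Q*W/222 (j(Q, W) = (W*Q)/(-222) = (Q*W)*(-1/222) = -Q*W/222)
1/(j(92, 124) - 87304) = 1/(-1/222*92*124 - 87304) = 1/(-5704/111 - 87304) = 1/(-9696448/111) = -111/9696448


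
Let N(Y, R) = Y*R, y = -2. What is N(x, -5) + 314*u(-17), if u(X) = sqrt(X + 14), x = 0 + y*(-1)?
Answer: -10 + 314*I*sqrt(3) ≈ -10.0 + 543.86*I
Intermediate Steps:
x = 2 (x = 0 - 2*(-1) = 0 + 2 = 2)
N(Y, R) = R*Y
u(X) = sqrt(14 + X)
N(x, -5) + 314*u(-17) = -5*2 + 314*sqrt(14 - 17) = -10 + 314*sqrt(-3) = -10 + 314*(I*sqrt(3)) = -10 + 314*I*sqrt(3)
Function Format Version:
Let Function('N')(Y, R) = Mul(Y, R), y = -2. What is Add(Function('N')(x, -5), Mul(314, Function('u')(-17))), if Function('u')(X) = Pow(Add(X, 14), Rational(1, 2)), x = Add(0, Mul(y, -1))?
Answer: Add(-10, Mul(314, I, Pow(3, Rational(1, 2)))) ≈ Add(-10.000, Mul(543.86, I))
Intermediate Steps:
x = 2 (x = Add(0, Mul(-2, -1)) = Add(0, 2) = 2)
Function('N')(Y, R) = Mul(R, Y)
Function('u')(X) = Pow(Add(14, X), Rational(1, 2))
Add(Function('N')(x, -5), Mul(314, Function('u')(-17))) = Add(Mul(-5, 2), Mul(314, Pow(Add(14, -17), Rational(1, 2)))) = Add(-10, Mul(314, Pow(-3, Rational(1, 2)))) = Add(-10, Mul(314, Mul(I, Pow(3, Rational(1, 2))))) = Add(-10, Mul(314, I, Pow(3, Rational(1, 2))))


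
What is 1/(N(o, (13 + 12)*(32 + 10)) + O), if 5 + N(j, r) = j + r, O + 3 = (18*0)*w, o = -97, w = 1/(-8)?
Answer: 1/945 ≈ 0.0010582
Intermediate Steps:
w = -1/8 ≈ -0.12500
O = -3 (O = -3 + (18*0)*(-1/8) = -3 + 0*(-1/8) = -3 + 0 = -3)
N(j, r) = -5 + j + r (N(j, r) = -5 + (j + r) = -5 + j + r)
1/(N(o, (13 + 12)*(32 + 10)) + O) = 1/((-5 - 97 + (13 + 12)*(32 + 10)) - 3) = 1/((-5 - 97 + 25*42) - 3) = 1/((-5 - 97 + 1050) - 3) = 1/(948 - 3) = 1/945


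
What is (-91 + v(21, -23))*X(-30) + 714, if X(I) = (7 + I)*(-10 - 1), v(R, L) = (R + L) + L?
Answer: -28634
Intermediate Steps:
v(R, L) = R + 2*L (v(R, L) = (L + R) + L = R + 2*L)
X(I) = -77 - 11*I (X(I) = (7 + I)*(-11) = -77 - 11*I)
(-91 + v(21, -23))*X(-30) + 714 = (-91 + (21 + 2*(-23)))*(-77 - 11*(-30)) + 714 = (-91 + (21 - 46))*(-77 + 330) + 714 = (-91 - 25)*253 + 714 = -116*253 + 714 = -29348 + 714 = -28634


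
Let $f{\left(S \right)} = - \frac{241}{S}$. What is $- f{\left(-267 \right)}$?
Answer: $- \frac{241}{267} \approx -0.90262$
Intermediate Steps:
$- f{\left(-267 \right)} = - \frac{-241}{-267} = - \frac{\left(-241\right) \left(-1\right)}{267} = \left(-1\right) \frac{241}{267} = - \frac{241}{267}$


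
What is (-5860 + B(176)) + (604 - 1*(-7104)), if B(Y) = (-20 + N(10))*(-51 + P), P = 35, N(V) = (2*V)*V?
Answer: -1032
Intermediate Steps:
N(V) = 2*V²
B(Y) = -2880 (B(Y) = (-20 + 2*10²)*(-51 + 35) = (-20 + 2*100)*(-16) = (-20 + 200)*(-16) = 180*(-16) = -2880)
(-5860 + B(176)) + (604 - 1*(-7104)) = (-5860 - 2880) + (604 - 1*(-7104)) = -8740 + (604 + 7104) = -8740 + 7708 = -1032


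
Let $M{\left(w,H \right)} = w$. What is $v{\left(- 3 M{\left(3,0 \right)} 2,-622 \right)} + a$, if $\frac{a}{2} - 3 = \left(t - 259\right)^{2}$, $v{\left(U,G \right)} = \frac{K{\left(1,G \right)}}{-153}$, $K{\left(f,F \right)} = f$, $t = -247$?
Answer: $\frac{78347933}{153} \approx 5.1208 \cdot 10^{5}$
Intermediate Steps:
$v{\left(U,G \right)} = - \frac{1}{153}$ ($v{\left(U,G \right)} = 1 \frac{1}{-153} = 1 \left(- \frac{1}{153}\right) = - \frac{1}{153}$)
$a = 512078$ ($a = 6 + 2 \left(-247 - 259\right)^{2} = 6 + 2 \left(-506\right)^{2} = 6 + 2 \cdot 256036 = 6 + 512072 = 512078$)
$v{\left(- 3 M{\left(3,0 \right)} 2,-622 \right)} + a = - \frac{1}{153} + 512078 = \frac{78347933}{153}$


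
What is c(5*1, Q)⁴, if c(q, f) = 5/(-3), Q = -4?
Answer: 625/81 ≈ 7.7160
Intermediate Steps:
c(q, f) = -5/3 (c(q, f) = 5*(-⅓) = -5/3)
c(5*1, Q)⁴ = (-5/3)⁴ = 625/81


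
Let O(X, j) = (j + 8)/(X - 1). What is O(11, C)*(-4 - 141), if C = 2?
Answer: -145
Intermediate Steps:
O(X, j) = (8 + j)/(-1 + X)
O(11, C)*(-4 - 141) = ((8 + 2)/(-1 + 11))*(-4 - 141) = (10/10)*(-145) = ((⅒)*10)*(-145) = 1*(-145) = -145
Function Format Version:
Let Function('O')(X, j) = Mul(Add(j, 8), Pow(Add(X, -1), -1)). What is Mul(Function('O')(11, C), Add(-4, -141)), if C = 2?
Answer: -145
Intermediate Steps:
Function('O')(X, j) = Mul(Pow(Add(-1, X), -1), Add(8, j)) (Function('O')(X, j) = Mul(Add(8, j), Pow(Add(-1, X), -1)) = Mul(Pow(Add(-1, X), -1), Add(8, j)))
Mul(Function('O')(11, C), Add(-4, -141)) = Mul(Mul(Pow(Add(-1, 11), -1), Add(8, 2)), Add(-4, -141)) = Mul(Mul(Pow(10, -1), 10), -145) = Mul(Mul(Rational(1, 10), 10), -145) = Mul(1, -145) = -145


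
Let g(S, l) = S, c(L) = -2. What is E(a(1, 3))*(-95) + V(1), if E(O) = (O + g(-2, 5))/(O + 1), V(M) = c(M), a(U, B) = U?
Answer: 91/2 ≈ 45.500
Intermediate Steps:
V(M) = -2
E(O) = (-2 + O)/(1 + O) (E(O) = (O - 2)/(O + 1) = (-2 + O)/(1 + O))
E(a(1, 3))*(-95) + V(1) = ((-2 + 1)/(1 + 1))*(-95) - 2 = (-1/2)*(-95) - 2 = ((½)*(-1))*(-95) - 2 = -½*(-95) - 2 = 95/2 - 2 = 91/2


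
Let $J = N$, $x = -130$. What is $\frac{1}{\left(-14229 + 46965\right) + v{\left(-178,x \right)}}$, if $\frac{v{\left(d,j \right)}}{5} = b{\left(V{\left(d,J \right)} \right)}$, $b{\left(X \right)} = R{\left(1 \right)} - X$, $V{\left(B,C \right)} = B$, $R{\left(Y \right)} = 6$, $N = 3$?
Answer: $\frac{1}{33656} \approx 2.9712 \cdot 10^{-5}$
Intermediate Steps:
$J = 3$
$b{\left(X \right)} = 6 - X$
$v{\left(d,j \right)} = 30 - 5 d$ ($v{\left(d,j \right)} = 5 \left(6 - d\right) = 30 - 5 d$)
$\frac{1}{\left(-14229 + 46965\right) + v{\left(-178,x \right)}} = \frac{1}{\left(-14229 + 46965\right) + \left(30 - -890\right)} = \frac{1}{32736 + \left(30 + 890\right)} = \frac{1}{32736 + 920} = \frac{1}{33656}$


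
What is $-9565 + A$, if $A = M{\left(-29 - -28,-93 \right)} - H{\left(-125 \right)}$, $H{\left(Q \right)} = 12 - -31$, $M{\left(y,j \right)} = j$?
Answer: $-9701$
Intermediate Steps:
$H{\left(Q \right)} = 43$ ($H{\left(Q \right)} = 12 + 31 = 43$)
$A = -136$ ($A = -93 - 43 = -136$)
$-9565 + A = -9565 - 136 = -9701$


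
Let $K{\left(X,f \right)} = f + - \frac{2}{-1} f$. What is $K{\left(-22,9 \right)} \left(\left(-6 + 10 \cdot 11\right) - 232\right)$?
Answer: $-3456$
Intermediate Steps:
$K{\left(X,f \right)} = 3 f$ ($K{\left(X,f \right)} = f + \left(-2\right) \left(-1\right) f = f + 2 f = 3 f$)
$K{\left(-22,9 \right)} \left(\left(-6 + 10 \cdot 11\right) - 232\right) = 3 \cdot 9 \left(\left(-6 + 10 \cdot 11\right) - 232\right) = 27 \left(\left(-6 + 110\right) - 232\right) = 27 \left(104 - 232\right) = 27 \left(-128\right) = -3456$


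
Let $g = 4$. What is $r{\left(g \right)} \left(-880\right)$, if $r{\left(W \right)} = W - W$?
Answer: $0$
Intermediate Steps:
$r{\left(W \right)} = 0$
$r{\left(g \right)} \left(-880\right) = 0 \left(-880\right) = 0$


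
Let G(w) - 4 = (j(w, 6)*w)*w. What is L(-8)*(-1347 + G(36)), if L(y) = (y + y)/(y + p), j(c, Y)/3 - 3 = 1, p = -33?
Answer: 227344/41 ≈ 5545.0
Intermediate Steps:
j(c, Y) = 12 (j(c, Y) = 9 + 3*1 = 9 + 3 = 12)
L(y) = 2*y/(-33 + y) (L(y) = (y + y)/(y - 33) = (2*y)/(-33 + y) = 2*y/(-33 + y))
G(w) = 4 + 12*w² (G(w) = 4 + (12*w)*w = 4 + 12*w²)
L(-8)*(-1347 + G(36)) = (2*(-8)/(-33 - 8))*(-1347 + (4 + 12*36²)) = (2*(-8)/(-41))*(-1347 + (4 + 12*1296)) = (2*(-8)*(-1/41))*(-1347 + (4 + 15552)) = 16*(-1347 + 15556)/41 = (16/41)*14209 = 227344/41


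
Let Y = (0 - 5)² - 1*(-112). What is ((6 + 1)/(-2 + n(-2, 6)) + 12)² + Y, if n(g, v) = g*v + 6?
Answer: 16689/64 ≈ 260.77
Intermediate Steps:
n(g, v) = 6 + g*v
Y = 137 (Y = (-5)² + 112 = 25 + 112 = 137)
((6 + 1)/(-2 + n(-2, 6)) + 12)² + Y = ((6 + 1)/(-2 + (6 - 2*6)) + 12)² + 137 = (7/(-2 + (6 - 12)) + 12)² + 137 = (7/(-2 - 6) + 12)² + 137 = (7/(-8) + 12)² + 137 = (7*(-⅛) + 12)² + 137 = (-7/8 + 12)² + 137 = (89/8)² + 137 = 7921/64 + 137 = 16689/64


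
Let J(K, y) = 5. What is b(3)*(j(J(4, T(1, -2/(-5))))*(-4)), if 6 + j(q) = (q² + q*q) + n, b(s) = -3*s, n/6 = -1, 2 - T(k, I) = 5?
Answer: 1368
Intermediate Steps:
T(k, I) = -3 (T(k, I) = 2 - 1*5 = 2 - 5 = -3)
n = -6 (n = 6*(-1) = -6)
j(q) = -12 + 2*q² (j(q) = -6 + ((q² + q*q) - 6) = -6 + ((q² + q²) - 6) = -6 + (2*q² - 6) = -6 + (-6 + 2*q²) = -12 + 2*q²)
b(3)*(j(J(4, T(1, -2/(-5))))*(-4)) = (-3*3)*((-12 + 2*5²)*(-4)) = -9*(-12 + 2*25)*(-4) = -9*(-12 + 50)*(-4) = -342*(-4) = -9*(-152) = 1368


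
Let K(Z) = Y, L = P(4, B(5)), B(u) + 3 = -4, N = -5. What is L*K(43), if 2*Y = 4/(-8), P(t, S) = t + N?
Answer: ¼ ≈ 0.25000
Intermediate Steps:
B(u) = -7 (B(u) = -3 - 4 = -7)
P(t, S) = -5 + t (P(t, S) = t - 5 = -5 + t)
L = -1 (L = -5 + 4 = -1)
Y = -¼ (Y = (4/(-8))/2 = (4*(-⅛))/2 = (½)*(-½) = -¼ ≈ -0.25000)
K(Z) = -¼
L*K(43) = -1*(-¼) = ¼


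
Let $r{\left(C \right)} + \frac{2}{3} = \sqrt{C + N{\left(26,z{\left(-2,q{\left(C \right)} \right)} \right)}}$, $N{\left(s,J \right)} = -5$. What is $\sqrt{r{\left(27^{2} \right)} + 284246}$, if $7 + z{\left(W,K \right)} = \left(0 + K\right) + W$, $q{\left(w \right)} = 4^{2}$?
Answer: $\frac{\sqrt{2558208 + 18 \sqrt{181}}}{3} \approx 533.17$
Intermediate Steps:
$q{\left(w \right)} = 16$
$z{\left(W,K \right)} = -7 + K + W$ ($z{\left(W,K \right)} = -7 + \left(\left(0 + K\right) + W\right) = -7 + \left(K + W\right) = -7 + K + W$)
$r{\left(C \right)} = - \frac{2}{3} + \sqrt{-5 + C}$ ($r{\left(C \right)} = - \frac{2}{3} + \sqrt{C - 5} = - \frac{2}{3} + \sqrt{-5 + C}$)
$\sqrt{r{\left(27^{2} \right)} + 284246} = \sqrt{\left(- \frac{2}{3} + \sqrt{-5 + 27^{2}}\right) + 284246} = \sqrt{\left(- \frac{2}{3} + \sqrt{-5 + 729}\right) + 284246} = \sqrt{\left(- \frac{2}{3} + \sqrt{724}\right) + 284246} = \sqrt{\left(- \frac{2}{3} + 2 \sqrt{181}\right) + 284246} = \sqrt{\frac{852736}{3} + 2 \sqrt{181}}$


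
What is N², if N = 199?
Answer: 39601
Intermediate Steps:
N² = 199² = 39601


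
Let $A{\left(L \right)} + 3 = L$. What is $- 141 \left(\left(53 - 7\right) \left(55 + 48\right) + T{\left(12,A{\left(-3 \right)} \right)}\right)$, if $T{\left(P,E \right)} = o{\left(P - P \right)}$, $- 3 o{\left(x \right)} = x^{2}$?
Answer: $-668058$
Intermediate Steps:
$A{\left(L \right)} = -3 + L$
$o{\left(x \right)} = - \frac{x^{2}}{3}$
$T{\left(P,E \right)} = 0$ ($T{\left(P,E \right)} = - \frac{\left(P - P\right)^{2}}{3} = - \frac{0^{2}}{3} = \left(- \frac{1}{3}\right) 0 = 0$)
$- 141 \left(\left(53 - 7\right) \left(55 + 48\right) + T{\left(12,A{\left(-3 \right)} \right)}\right) = - 141 \left(\left(53 - 7\right) \left(55 + 48\right) + 0\right) = - 141 \left(46 \cdot 103 + 0\right) = - 141 \left(4738 + 0\right) = \left(-141\right) 4738 = -668058$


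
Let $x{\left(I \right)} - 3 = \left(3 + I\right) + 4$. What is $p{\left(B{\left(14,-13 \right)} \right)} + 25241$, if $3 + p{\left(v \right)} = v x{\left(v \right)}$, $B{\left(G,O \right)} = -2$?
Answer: $25222$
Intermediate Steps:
$x{\left(I \right)} = 10 + I$ ($x{\left(I \right)} = 3 + \left(\left(3 + I\right) + 4\right) = 3 + \left(7 + I\right) = 10 + I$)
$p{\left(v \right)} = -3 + v \left(10 + v\right)$
$p{\left(B{\left(14,-13 \right)} \right)} + 25241 = \left(-3 - 2 \left(10 - 2\right)\right) + 25241 = \left(-3 - 16\right) + 25241 = -19 + 25241 = 25222$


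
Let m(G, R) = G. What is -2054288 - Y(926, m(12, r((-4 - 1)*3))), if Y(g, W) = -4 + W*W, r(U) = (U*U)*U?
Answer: -2054428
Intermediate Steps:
r(U) = U**3 (r(U) = U**2*U = U**3)
Y(g, W) = -4 + W**2
-2054288 - Y(926, m(12, r((-4 - 1)*3))) = -2054288 - (-4 + 12**2) = -2054288 - (-4 + 144) = -2054288 - 1*140 = -2054288 - 140 = -2054428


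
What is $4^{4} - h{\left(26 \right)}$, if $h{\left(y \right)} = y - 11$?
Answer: $241$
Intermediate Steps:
$h{\left(y \right)} = -11 + y$
$4^{4} - h{\left(26 \right)} = 4^{4} - \left(-11 + 26\right) = 256 - 15 = 241$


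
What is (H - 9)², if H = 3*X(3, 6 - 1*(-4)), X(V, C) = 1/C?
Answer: 7569/100 ≈ 75.690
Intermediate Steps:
H = 3/10 (H = 3/(6 - 1*(-4)) = 3/(6 + 4) = 3/10 ≈ 0.30000)
(H - 9)² = (3/10 - 9)² = (-87/10)² = 7569/100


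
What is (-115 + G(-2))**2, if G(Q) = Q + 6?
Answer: 12321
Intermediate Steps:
G(Q) = 6 + Q
(-115 + G(-2))**2 = (-115 + (6 - 2))**2 = (-115 + 4)**2 = (-111)**2 = 12321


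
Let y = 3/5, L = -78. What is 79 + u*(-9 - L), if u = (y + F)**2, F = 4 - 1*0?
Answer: 38476/25 ≈ 1539.0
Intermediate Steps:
y = 3/5 (y = 3*(1/5) = 3/5 ≈ 0.60000)
F = 4 (F = 4 + 0 = 4)
u = 529/25 (u = (3/5 + 4)**2 = (23/5)**2 = 529/25 ≈ 21.160)
79 + u*(-9 - L) = 79 + 529*(-9 - 1*(-78))/25 = 79 + 529*(-9 + 78)/25 = 79 + (529/25)*69 = 79 + 36501/25 = 38476/25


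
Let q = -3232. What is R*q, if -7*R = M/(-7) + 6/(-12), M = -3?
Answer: -1616/49 ≈ -32.980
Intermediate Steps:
R = 1/98 (R = -(-3/(-7) + 6/(-12))/7 = -(-3*(-⅐) + 6*(-1/12))/7 = -(3/7 - ½)/7 = -⅐*(-1/14) = 1/98 ≈ 0.010204)
R*q = (1/98)*(-3232) = -1616/49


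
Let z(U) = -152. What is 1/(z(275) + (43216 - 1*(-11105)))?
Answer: 1/54169 ≈ 1.8461e-5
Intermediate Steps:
1/(z(275) + (43216 - 1*(-11105))) = 1/(-152 + (43216 - 1*(-11105))) = 1/(-152 + (43216 + 11105)) = 1/(-152 + 54321) = 1/54169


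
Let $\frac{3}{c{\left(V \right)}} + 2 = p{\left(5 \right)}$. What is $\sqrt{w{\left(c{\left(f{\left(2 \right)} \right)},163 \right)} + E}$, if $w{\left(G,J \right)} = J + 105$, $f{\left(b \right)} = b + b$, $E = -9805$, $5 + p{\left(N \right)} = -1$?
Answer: $17 i \sqrt{33} \approx 97.658 i$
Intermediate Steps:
$p{\left(N \right)} = -6$ ($p{\left(N \right)} = -5 - 1 = -6$)
$f{\left(b \right)} = 2 b$
$c{\left(V \right)} = - \frac{3}{8}$ ($c{\left(V \right)} = \frac{3}{-2 - 6} = \frac{3}{-8} = 3 \left(- \frac{1}{8}\right) = - \frac{3}{8}$)
$w{\left(G,J \right)} = 105 + J$
$\sqrt{w{\left(c{\left(f{\left(2 \right)} \right)},163 \right)} + E} = \sqrt{\left(105 + 163\right) - 9805} = \sqrt{268 - 9805} = \sqrt{-9537} = 17 i \sqrt{33}$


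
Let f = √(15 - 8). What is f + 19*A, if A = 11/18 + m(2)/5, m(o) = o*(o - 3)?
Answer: 361/90 + √7 ≈ 6.6569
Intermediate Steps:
f = √7 ≈ 2.6458
m(o) = o*(-3 + o)
A = 19/90 (A = 11/18 + (2*(-3 + 2))/5 = 11*(1/18) + (2*(-1))*(⅕) = 11/18 - 2*⅕ = 11/18 - ⅖ = 19/90 ≈ 0.21111)
f + 19*A = √7 + 19*(19/90) = √7 + 361/90 = 361/90 + √7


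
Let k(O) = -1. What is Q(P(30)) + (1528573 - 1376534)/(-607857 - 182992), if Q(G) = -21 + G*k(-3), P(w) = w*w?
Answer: -728523968/790849 ≈ -921.19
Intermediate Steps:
P(w) = w**2
Q(G) = -21 - G (Q(G) = -21 + G*(-1) = -21 - G)
Q(P(30)) + (1528573 - 1376534)/(-607857 - 182992) = (-21 - 1*30**2) + (1528573 - 1376534)/(-607857 - 182992) = (-21 - 1*900) + 152039/(-790849) = (-21 - 900) + 152039*(-1/790849) = -921 - 152039/790849 = -728523968/790849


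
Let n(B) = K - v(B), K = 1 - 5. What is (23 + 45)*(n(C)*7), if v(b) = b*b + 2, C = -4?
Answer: -10472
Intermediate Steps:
v(b) = 2 + b**2 (v(b) = b**2 + 2 = 2 + b**2)
K = -4
n(B) = -6 - B**2 (n(B) = -4 - (2 + B**2) = -4 + (-2 - B**2) = -6 - B**2)
(23 + 45)*(n(C)*7) = (23 + 45)*((-6 - 1*(-4)**2)*7) = 68*((-6 - 1*16)*7) = 68*((-6 - 16)*7) = 68*(-22*7) = 68*(-154) = -10472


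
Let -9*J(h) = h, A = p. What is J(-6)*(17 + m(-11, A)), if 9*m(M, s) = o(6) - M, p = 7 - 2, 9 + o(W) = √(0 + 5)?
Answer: 310/27 + 2*√5/27 ≈ 11.647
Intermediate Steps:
o(W) = -9 + √5 (o(W) = -9 + √(0 + 5) = -9 + √5)
p = 5
A = 5
m(M, s) = -1 - M/9 + √5/9 (m(M, s) = ((-9 + √5) - M)/9 = (-9 + √5 - M)/9 = -1 - M/9 + √5/9)
J(h) = -h/9
J(-6)*(17 + m(-11, A)) = (-⅑*(-6))*(17 + (-1 - ⅑*(-11) + √5/9)) = 2*(17 + (-1 + 11/9 + √5/9))/3 = 2*(17 + (2/9 + √5/9))/3 = 2*(155/9 + √5/9)/3 = 310/27 + 2*√5/27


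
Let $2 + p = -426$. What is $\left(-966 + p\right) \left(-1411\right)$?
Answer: $1966934$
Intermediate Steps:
$p = -428$ ($p = -2 - 426 = -428$)
$\left(-966 + p\right) \left(-1411\right) = \left(-966 - 428\right) \left(-1411\right) = \left(-1394\right) \left(-1411\right) = 1966934$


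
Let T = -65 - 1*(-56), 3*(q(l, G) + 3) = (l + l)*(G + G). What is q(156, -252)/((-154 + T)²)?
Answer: -52419/26569 ≈ -1.9729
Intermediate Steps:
q(l, G) = -3 + 4*G*l/3 (q(l, G) = -3 + ((l + l)*(G + G))/3 = -3 + ((2*l)*(2*G))/3 = -3 + (4*G*l)/3 = -3 + 4*G*l/3)
T = -9 (T = -65 + 56 = -9)
q(156, -252)/((-154 + T)²) = (-3 + (4/3)*(-252)*156)/((-154 - 9)²) = (-3 - 52416)/((-163)²) = -52419/26569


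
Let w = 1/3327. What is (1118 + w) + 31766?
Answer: 109405069/3327 ≈ 32884.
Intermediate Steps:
w = 1/3327 ≈ 0.00030057
(1118 + w) + 31766 = (1118 + 1/3327) + 31766 = 3719587/3327 + 31766 = 109405069/3327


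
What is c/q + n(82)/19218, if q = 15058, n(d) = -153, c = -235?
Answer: -568342/24115387 ≈ -0.023568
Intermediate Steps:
c/q + n(82)/19218 = -235/15058 - 153/19218 = -235*1/15058 - 153*1/19218 = -235/15058 - 51/6406 = -568342/24115387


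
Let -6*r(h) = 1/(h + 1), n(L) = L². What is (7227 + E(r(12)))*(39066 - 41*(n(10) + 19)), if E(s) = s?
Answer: 19271382835/78 ≈ 2.4707e+8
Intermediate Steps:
r(h) = -1/(6*(1 + h)) (r(h) = -1/(6*(h + 1)) = -1/(6*(1 + h)))
(7227 + E(r(12)))*(39066 - 41*(n(10) + 19)) = (7227 - 1/(6 + 6*12))*(39066 - 41*(10² + 19)) = (7227 - 1/(6 + 72))*(39066 - 41*(100 + 19)) = (7227 - 1/78)*(39066 - 41*119) = (7227 - 1*1/78)*(39066 - 4879) = (7227 - 1/78)*34187 = (563705/78)*34187 = 19271382835/78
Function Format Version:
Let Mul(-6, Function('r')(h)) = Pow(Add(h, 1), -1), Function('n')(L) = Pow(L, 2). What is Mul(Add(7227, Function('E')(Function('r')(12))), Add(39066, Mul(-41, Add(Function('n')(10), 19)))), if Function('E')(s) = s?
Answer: Rational(19271382835, 78) ≈ 2.4707e+8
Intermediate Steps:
Function('r')(h) = Mul(Rational(-1, 6), Pow(Add(1, h), -1)) (Function('r')(h) = Mul(Rational(-1, 6), Pow(Add(h, 1), -1)) = Mul(Rational(-1, 6), Pow(Add(1, h), -1)))
Mul(Add(7227, Function('E')(Function('r')(12))), Add(39066, Mul(-41, Add(Function('n')(10), 19)))) = Mul(Add(7227, Mul(-1, Pow(Add(6, Mul(6, 12)), -1))), Add(39066, Mul(-41, Add(Pow(10, 2), 19)))) = Mul(Add(7227, Mul(-1, Pow(Add(6, 72), -1))), Add(39066, Mul(-41, Add(100, 19)))) = Mul(Add(7227, Mul(-1, Pow(78, -1))), Add(39066, Mul(-41, 119))) = Mul(Add(7227, Mul(-1, Rational(1, 78))), Add(39066, -4879)) = Mul(Add(7227, Rational(-1, 78)), 34187) = Mul(Rational(563705, 78), 34187) = Rational(19271382835, 78)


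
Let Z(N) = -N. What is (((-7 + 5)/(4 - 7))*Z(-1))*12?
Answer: 8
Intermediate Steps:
(((-7 + 5)/(4 - 7))*Z(-1))*12 = (((-7 + 5)/(4 - 7))*(-1*(-1)))*12 = (-2/(-3)*1)*12 = (-2*(-⅓)*1)*12 = ((⅔)*1)*12 = (⅔)*12 = 8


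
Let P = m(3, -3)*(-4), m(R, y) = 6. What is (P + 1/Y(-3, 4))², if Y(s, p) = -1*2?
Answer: 2401/4 ≈ 600.25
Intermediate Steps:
Y(s, p) = -2
P = -24 (P = 6*(-4) = -24)
(P + 1/Y(-3, 4))² = (-24 + 1/(-2))² = (-24 - ½)² = (-49/2)² = 2401/4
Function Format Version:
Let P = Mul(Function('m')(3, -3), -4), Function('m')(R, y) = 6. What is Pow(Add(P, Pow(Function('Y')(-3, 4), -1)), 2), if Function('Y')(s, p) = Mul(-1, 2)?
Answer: Rational(2401, 4) ≈ 600.25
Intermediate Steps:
Function('Y')(s, p) = -2
P = -24 (P = Mul(6, -4) = -24)
Pow(Add(P, Pow(Function('Y')(-3, 4), -1)), 2) = Pow(Add(-24, Pow(-2, -1)), 2) = Pow(Add(-24, Rational(-1, 2)), 2) = Pow(Rational(-49, 2), 2) = Rational(2401, 4)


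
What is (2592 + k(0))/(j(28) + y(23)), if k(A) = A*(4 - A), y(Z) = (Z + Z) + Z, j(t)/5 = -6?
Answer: 864/13 ≈ 66.462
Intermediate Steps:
j(t) = -30 (j(t) = 5*(-6) = -30)
y(Z) = 3*Z (y(Z) = 2*Z + Z = 3*Z)
(2592 + k(0))/(j(28) + y(23)) = (2592 + 0*(4 - 1*0))/(-30 + 3*23) = (2592 + 0*(4 + 0))/(-30 + 69) = (2592 + 0*4)/39 = (2592 + 0)*(1/39) = 2592*(1/39) = 864/13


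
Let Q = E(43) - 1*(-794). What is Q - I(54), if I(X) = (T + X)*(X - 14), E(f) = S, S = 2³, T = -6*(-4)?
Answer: -2318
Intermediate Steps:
T = 24
S = 8
E(f) = 8
I(X) = (-14 + X)*(24 + X) (I(X) = (24 + X)*(X - 14) = (24 + X)*(-14 + X) = (-14 + X)*(24 + X))
Q = 802 (Q = 8 - 1*(-794) = 8 + 794 = 802)
Q - I(54) = 802 - (-336 + 54² + 10*54) = 802 - (-336 + 2916 + 540) = 802 - 1*3120 = 802 - 3120 = -2318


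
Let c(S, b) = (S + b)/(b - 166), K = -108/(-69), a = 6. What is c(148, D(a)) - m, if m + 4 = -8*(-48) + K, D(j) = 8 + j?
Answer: -668839/1748 ≈ -382.63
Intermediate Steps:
K = 36/23 (K = -108*(-1/69) = 36/23 ≈ 1.5652)
c(S, b) = (S + b)/(-166 + b)
m = 8776/23 (m = -4 + (-8*(-48) + 36/23) = -4 + (384 + 36/23) = -4 + 8868/23 = 8776/23 ≈ 381.57)
c(148, D(a)) - m = (148 + (8 + 6))/(-166 + (8 + 6)) - 1*8776/23 = (148 + 14)/(-166 + 14) - 8776/23 = 162/(-152) - 8776/23 = -1/152*162 - 8776/23 = -81/76 - 8776/23 = -668839/1748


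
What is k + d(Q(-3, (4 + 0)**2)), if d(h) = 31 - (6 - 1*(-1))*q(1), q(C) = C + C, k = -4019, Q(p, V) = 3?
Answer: -4002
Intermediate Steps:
q(C) = 2*C
d(h) = 17 (d(h) = 31 - (6 - 1*(-1))*2*1 = 31 - (6 + 1)*2 = 31 - 7*2 = 31 - 1*14 = 31 - 14 = 17)
k + d(Q(-3, (4 + 0)**2)) = -4019 + 17 = -4002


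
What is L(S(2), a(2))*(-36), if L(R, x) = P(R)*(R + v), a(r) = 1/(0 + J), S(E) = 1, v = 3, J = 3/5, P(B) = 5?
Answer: -720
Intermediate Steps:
J = ⅗ (J = 3*(⅕) = ⅗ ≈ 0.60000)
a(r) = 5/3 (a(r) = 1/(0 + ⅗) = 1/(⅗) = 5/3)
L(R, x) = 15 + 5*R (L(R, x) = 5*(R + 3) = 5*(3 + R) = 15 + 5*R)
L(S(2), a(2))*(-36) = (15 + 5*1)*(-36) = (15 + 5)*(-36) = 20*(-36) = -720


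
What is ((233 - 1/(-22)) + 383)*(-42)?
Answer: -284613/11 ≈ -25874.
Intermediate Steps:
((233 - 1/(-22)) + 383)*(-42) = ((233 - 1*(-1/22)) + 383)*(-42) = ((233 + 1/22) + 383)*(-42) = (5127/22 + 383)*(-42) = (13553/22)*(-42) = -284613/11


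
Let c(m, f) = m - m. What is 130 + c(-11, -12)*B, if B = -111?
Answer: 130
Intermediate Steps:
c(m, f) = 0
130 + c(-11, -12)*B = 130 + 0*(-111) = 130 + 0 = 130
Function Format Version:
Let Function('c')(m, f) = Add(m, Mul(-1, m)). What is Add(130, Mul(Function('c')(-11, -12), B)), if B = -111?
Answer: 130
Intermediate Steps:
Function('c')(m, f) = 0
Add(130, Mul(Function('c')(-11, -12), B)) = Add(130, Mul(0, -111)) = Add(130, 0) = 130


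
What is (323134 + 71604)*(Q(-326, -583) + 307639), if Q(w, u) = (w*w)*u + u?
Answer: -24336328754776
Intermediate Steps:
Q(w, u) = u + u*w**2 (Q(w, u) = w**2*u + u = u*w**2 + u = u + u*w**2)
(323134 + 71604)*(Q(-326, -583) + 307639) = (323134 + 71604)*(-583*(1 + (-326)**2) + 307639) = 394738*(-583*(1 + 106276) + 307639) = 394738*(-583*106277 + 307639) = 394738*(-61959491 + 307639) = 394738*(-61651852) = -24336328754776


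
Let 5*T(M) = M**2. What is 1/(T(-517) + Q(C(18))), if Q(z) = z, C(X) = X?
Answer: 5/267379 ≈ 1.8700e-5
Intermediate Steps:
T(M) = M**2/5
1/(T(-517) + Q(C(18))) = 1/((1/5)*(-517)**2 + 18) = 1/((1/5)*267289 + 18) = 1/(267289/5 + 18) = 1/(267379/5) = 5/267379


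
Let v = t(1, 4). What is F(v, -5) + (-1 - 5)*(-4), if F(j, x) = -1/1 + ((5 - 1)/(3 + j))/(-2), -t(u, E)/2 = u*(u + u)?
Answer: 25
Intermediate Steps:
t(u, E) = -4*u² (t(u, E) = -2*u*(u + u) = -2*u*2*u = -4*u²)
v = -4 (v = -4*1² = -4*1 = -4)
F(j, x) = -1 - 2/(3 + j) (F(j, x) = -1*1 + (4/(3 + j))*(-½) = -1 - 2/(3 + j))
F(v, -5) + (-1 - 5)*(-4) = (-5 - 1*(-4))/(3 - 4) + (-1 - 5)*(-4) = (-5 + 4)/(-1) - 6*(-4) = -1*(-1) + 24 = 1 + 24 = 25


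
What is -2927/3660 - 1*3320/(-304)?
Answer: 703837/69540 ≈ 10.121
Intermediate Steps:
-2927/3660 - 1*3320/(-304) = -2927*1/3660 - 3320*(-1/304) = -2927/3660 + 415/38 = 703837/69540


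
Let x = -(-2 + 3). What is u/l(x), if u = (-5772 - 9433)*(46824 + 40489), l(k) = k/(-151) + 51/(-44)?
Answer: 8820535632260/7657 ≈ 1.1520e+9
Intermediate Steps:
x = -1 (x = -1*1 = -1)
l(k) = -51/44 - k/151 (l(k) = k*(-1/151) + 51*(-1/44) = -k/151 - 51/44 = -51/44 - k/151)
u = -1327594165 (u = -15205*87313 = -1327594165)
u/l(x) = -1327594165/(-51/44 - 1/151*(-1)) = -1327594165/(-51/44 + 1/151) = -1327594165/(-7657/6644) = -1327594165*(-6644/7657) = 8820535632260/7657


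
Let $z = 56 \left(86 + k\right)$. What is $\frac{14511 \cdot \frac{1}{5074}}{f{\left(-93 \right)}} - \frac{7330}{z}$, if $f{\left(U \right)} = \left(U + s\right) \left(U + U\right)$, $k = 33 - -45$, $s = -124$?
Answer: $- \frac{8934685637}{11195557744} \approx -0.79806$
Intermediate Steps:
$k = 78$ ($k = 33 + 45 = 78$)
$f{\left(U \right)} = 2 U \left(-124 + U\right)$ ($f{\left(U \right)} = \left(U - 124\right) \left(U + U\right) = \left(-124 + U\right) 2 U = 2 U \left(-124 + U\right)$)
$z = 9184$ ($z = 56 \left(86 + 78\right) = 56 \cdot 164 = 9184$)
$\frac{14511 \cdot \frac{1}{5074}}{f{\left(-93 \right)}} - \frac{7330}{z} = \frac{14511 \cdot \frac{1}{5074}}{2 \left(-93\right) \left(-124 - 93\right)} - \frac{7330}{9184} = \frac{14511 \cdot \frac{1}{5074}}{2 \left(-93\right) \left(-217\right)} - \frac{3665}{4592} = \frac{14511}{5074 \cdot 40362} - \frac{3665}{4592} = \frac{14511}{5074} \cdot \frac{1}{40362} - \frac{3665}{4592} = \frac{691}{9752228} - \frac{3665}{4592} = - \frac{8934685637}{11195557744}$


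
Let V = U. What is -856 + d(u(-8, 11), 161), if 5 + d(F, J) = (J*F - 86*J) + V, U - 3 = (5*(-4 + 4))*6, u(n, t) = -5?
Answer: -15509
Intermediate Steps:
U = 3 (U = 3 + (5*(-4 + 4))*6 = 3 + (5*0)*6 = 3 + 0*6 = 3 + 0 = 3)
V = 3
d(F, J) = -2 - 86*J + F*J (d(F, J) = -5 + ((J*F - 86*J) + 3) = -5 + ((F*J - 86*J) + 3) = -5 + ((-86*J + F*J) + 3) = -5 + (3 - 86*J + F*J) = -2 - 86*J + F*J)
-856 + d(u(-8, 11), 161) = -856 + (-2 - 86*161 - 5*161) = -856 + (-2 - 13846 - 805) = -856 - 14653 = -15509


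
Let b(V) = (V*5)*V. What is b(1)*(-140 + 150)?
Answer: 50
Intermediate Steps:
b(V) = 5*V² (b(V) = (5*V)*V = 5*V²)
b(1)*(-140 + 150) = (5*1²)*(-140 + 150) = (5*1)*10 = 5*10 = 50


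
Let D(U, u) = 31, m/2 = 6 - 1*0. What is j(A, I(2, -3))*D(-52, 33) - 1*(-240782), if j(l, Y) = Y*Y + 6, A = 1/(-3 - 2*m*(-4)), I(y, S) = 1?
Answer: 240999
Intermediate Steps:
m = 12 (m = 2*(6 - 1*0) = 2*(6 + 0) = 2*6 = 12)
A = 1/93 (A = 1/(-3 - 2*12*(-4)) = 1/(-3 - 24*(-4)) = 1/(-3 + 96) = 1/93 ≈ 0.010753)
j(l, Y) = 6 + Y² (j(l, Y) = Y² + 6 = 6 + Y²)
j(A, I(2, -3))*D(-52, 33) - 1*(-240782) = (6 + 1²)*31 - 1*(-240782) = (6 + 1)*31 + 240782 = 7*31 + 240782 = 217 + 240782 = 240999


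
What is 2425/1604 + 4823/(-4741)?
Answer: 3760833/7604564 ≈ 0.49455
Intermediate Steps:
2425/1604 + 4823/(-4741) = 2425*(1/1604) + 4823*(-1/4741) = 2425/1604 - 4823/4741 = 3760833/7604564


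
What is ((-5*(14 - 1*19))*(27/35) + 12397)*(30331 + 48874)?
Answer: 983431910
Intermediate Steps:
((-5*(14 - 1*19))*(27/35) + 12397)*(30331 + 48874) = ((-5*(14 - 19))*(27*(1/35)) + 12397)*79205 = (-5*(-5)*(27/35) + 12397)*79205 = (25*(27/35) + 12397)*79205 = (135/7 + 12397)*79205 = (86914/7)*79205 = 983431910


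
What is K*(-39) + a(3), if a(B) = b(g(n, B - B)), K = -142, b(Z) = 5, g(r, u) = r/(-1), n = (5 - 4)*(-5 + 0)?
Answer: 5543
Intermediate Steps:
n = -5 (n = 1*(-5) = -5)
g(r, u) = -r (g(r, u) = r*(-1) = -r)
a(B) = 5
K*(-39) + a(3) = -142*(-39) + 5 = 5538 + 5 = 5543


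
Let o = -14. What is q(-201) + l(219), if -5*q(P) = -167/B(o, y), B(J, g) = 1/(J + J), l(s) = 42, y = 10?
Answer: -4466/5 ≈ -893.20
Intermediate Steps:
B(J, g) = 1/(2*J)
q(P) = -4676/5 (q(P) = -(-167)/(5*((½)/(-14))) = -(-167)/(5*((½)*(-1/14))) = -(-167)/(5*(-1/28)) = -(-167)*(-28)/5 = -⅕*4676 = -4676/5)
q(-201) + l(219) = -4676/5 + 42 = -4466/5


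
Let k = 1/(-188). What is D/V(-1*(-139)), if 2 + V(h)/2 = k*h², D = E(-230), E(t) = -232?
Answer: 21808/19697 ≈ 1.1072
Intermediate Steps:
k = -1/188 ≈ -0.0053191
D = -232
V(h) = -4 - h²/94 (V(h) = -4 + 2*(-h²/188) = -4 - h²/94)
D/V(-1*(-139)) = -232/(-4 - (-1*(-139))²/94) = -232/(-4 - 1/94*139²) = -232/(-4 - 1/94*19321) = -232/(-4 - 19321/94) = -232/(-19697/94) = -232*(-94/19697) = 21808/19697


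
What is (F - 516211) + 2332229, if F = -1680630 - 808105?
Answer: -672717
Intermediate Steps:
F = -2488735
(F - 516211) + 2332229 = (-2488735 - 516211) + 2332229 = -3004946 + 2332229 = -672717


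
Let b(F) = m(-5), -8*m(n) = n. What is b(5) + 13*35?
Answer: 3645/8 ≈ 455.63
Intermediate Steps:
m(n) = -n/8
b(F) = 5/8 (b(F) = -⅛*(-5) = 5/8)
b(5) + 13*35 = 5/8 + 13*35 = 5/8 + 455 = 3645/8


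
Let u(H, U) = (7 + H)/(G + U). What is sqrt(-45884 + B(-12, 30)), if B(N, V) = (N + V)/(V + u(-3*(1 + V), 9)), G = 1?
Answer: I*sqrt(525316286)/107 ≈ 214.2*I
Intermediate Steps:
u(H, U) = (7 + H)/(1 + U)
B(N, V) = (N + V)/(2/5 + 7*V/10) (B(N, V) = (N + V)/(V + (7 - 3*(1 + V))/(1 + 9)) = (N + V)/(V + (7 + (-3 - 3*V))/10) = (N + V)/(V + (4 - 3*V)/10) = (N + V)/(V + (2/5 - 3*V/10)) = (N + V)/(2/5 + 7*V/10))
sqrt(-45884 + B(-12, 30)) = sqrt(-45884 + 10*(-12 + 30)/(4 + 7*30)) = sqrt(-45884 + 10*18/(4 + 210)) = sqrt(-45884 + 10*18/214) = sqrt(-45884 + 10*(1/214)*18) = sqrt(-45884 + 90/107) = sqrt(-4909498/107) = I*sqrt(525316286)/107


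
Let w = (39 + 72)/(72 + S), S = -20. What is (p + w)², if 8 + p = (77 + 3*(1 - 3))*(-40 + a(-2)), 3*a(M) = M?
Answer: 203706892921/24336 ≈ 8.3706e+6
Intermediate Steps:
a(M) = M/3
w = 111/52 (w = (39 + 72)/(72 - 20) = 111/52 ≈ 2.1346)
p = -8686/3 (p = -8 + (77 + 3*(1 - 3))*(-40 + (⅓)*(-2)) = -8 + (77 + 3*(-2))*(-40 - ⅔) = -8 + (77 - 6)*(-122/3) = -8 + 71*(-122/3) = -8 - 8662/3 = -8686/3 ≈ -2895.3)
(p + w)² = (-8686/3 + 111/52)² = (-451339/156)² = 203706892921/24336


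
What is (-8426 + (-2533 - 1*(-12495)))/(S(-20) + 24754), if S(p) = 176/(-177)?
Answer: 135936/2190641 ≈ 0.062053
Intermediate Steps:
S(p) = -176/177 (S(p) = 176*(-1/177) = -176/177)
(-8426 + (-2533 - 1*(-12495)))/(S(-20) + 24754) = (-8426 + (-2533 - 1*(-12495)))/(-176/177 + 24754) = (-8426 + (-2533 + 12495))/(4381282/177) = (-8426 + 9962)*(177/4381282) = 1536*(177/4381282) = 135936/2190641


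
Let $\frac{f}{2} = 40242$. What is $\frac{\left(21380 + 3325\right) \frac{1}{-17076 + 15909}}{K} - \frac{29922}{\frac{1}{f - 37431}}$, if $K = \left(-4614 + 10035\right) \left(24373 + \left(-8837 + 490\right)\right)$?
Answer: $- \frac{4837329550038547671}{3755014666} \approx -1.2882 \cdot 10^{9}$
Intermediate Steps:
$f = 80484$ ($f = 2 \cdot 40242 = 80484$)
$K = 86876946$ ($K = 5421 \left(24373 - 8347\right) = 5421 \cdot 16026 = 86876946$)
$\frac{\left(21380 + 3325\right) \frac{1}{-17076 + 15909}}{K} - \frac{29922}{\frac{1}{f - 37431}} = \frac{\left(21380 + 3325\right) \frac{1}{-17076 + 15909}}{86876946} - \frac{29922}{\frac{1}{80484 - 37431}} = \frac{24705}{-1167} \cdot \frac{1}{86876946} - \frac{29922}{\frac{1}{43053}} = 24705 \left(- \frac{1}{1167}\right) \frac{1}{86876946} - 29922 \frac{1}{\frac{1}{43053}} = \left(- \frac{8235}{389}\right) \frac{1}{86876946} - 1288231866 = - \frac{915}{3755014666} - 1288231866 = - \frac{4837329550038547671}{3755014666}$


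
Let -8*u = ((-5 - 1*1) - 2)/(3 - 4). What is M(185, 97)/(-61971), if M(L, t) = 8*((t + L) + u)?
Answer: -2248/61971 ≈ -0.036275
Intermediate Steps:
u = -1 (u = -((-5 - 1*1) - 2)/(8*(3 - 4)) = -((-5 - 1) - 2)/(8*(-1)) = -(-6 - 2)*(-1)/8 = -(-1)*(-1) = -⅛*8 = -1)
M(L, t) = -8 + 8*L + 8*t (M(L, t) = 8*((t + L) - 1) = 8*((L + t) - 1) = 8*(-1 + L + t) = -8 + 8*L + 8*t)
M(185, 97)/(-61971) = (-8 + 8*185 + 8*97)/(-61971) = (-8 + 1480 + 776)*(-1/61971) = 2248*(-1/61971) = -2248/61971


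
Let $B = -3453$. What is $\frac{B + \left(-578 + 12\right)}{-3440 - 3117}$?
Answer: $\frac{4019}{6557} \approx 0.61293$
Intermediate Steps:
$\frac{B + \left(-578 + 12\right)}{-3440 - 3117} = \frac{-3453 + \left(-578 + 12\right)}{-3440 - 3117} = \frac{-3453 - 566}{-6557} = \left(-4019\right) \left(- \frac{1}{6557}\right) = \frac{4019}{6557}$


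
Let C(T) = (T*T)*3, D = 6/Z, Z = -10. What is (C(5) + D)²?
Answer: 138384/25 ≈ 5535.4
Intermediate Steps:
D = -⅗ (D = 6/(-10) = 6*(-⅒) = -⅗ ≈ -0.60000)
C(T) = 3*T² (C(T) = T²*3 = 3*T²)
(C(5) + D)² = (3*5² - ⅗)² = (3*25 - ⅗)² = (75 - ⅗)² = (372/5)² = 138384/25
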